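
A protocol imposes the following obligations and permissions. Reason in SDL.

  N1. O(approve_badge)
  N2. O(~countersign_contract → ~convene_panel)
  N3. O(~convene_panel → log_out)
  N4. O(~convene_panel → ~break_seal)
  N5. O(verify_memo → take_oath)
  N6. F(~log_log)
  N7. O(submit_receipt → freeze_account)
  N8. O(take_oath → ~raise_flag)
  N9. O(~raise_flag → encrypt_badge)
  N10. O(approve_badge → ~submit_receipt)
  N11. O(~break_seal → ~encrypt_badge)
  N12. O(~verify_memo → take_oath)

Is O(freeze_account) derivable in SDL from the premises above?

Premise 7 is O(submit_receipt → freeze_account), but O(submit_receipt) is not derivable from the premises, so it does not yield O(freeze_account).
No other premise forces O(freeze_account). An ideal world satisfying every premise can still have freeze_account false, so O(freeze_account) is not derivable.

No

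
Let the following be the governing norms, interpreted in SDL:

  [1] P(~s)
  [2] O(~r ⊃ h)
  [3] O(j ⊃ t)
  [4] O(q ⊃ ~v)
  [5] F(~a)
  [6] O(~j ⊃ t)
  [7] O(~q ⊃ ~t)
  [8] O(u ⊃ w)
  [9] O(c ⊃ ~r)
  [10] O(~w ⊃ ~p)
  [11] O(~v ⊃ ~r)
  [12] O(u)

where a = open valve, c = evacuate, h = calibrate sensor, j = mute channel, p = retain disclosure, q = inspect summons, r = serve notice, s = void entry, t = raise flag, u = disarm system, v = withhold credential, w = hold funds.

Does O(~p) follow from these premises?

Premise 10 is O(~w ⊃ ~p), but O(~w) is not derivable from the premises, so it does not yield O(~p).
No other premise forces O(~p). An ideal world satisfying every premise can still have ~p false, so O(~p) is not derivable.

No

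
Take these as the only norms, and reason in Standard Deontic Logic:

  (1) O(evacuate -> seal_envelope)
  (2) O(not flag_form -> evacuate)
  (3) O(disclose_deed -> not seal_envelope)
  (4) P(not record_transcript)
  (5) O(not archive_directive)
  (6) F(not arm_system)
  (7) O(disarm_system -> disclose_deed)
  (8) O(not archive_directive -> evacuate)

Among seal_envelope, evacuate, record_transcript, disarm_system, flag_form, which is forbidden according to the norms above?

disarm_system

Premise 5 states O(not archive_directive) outright.
Applying K to premise 8 (O(not archive_directive -> evacuate)) and O(not archive_directive) yields O(evacuate).
With premise 1, O(evacuate -> seal_envelope), the K-axiom yields O(seal_envelope).
The contrapositive of premise 3 (O(disclose_deed -> not seal_envelope)) is O(seal_envelope -> not disclose_deed), and O(seal_envelope) is already established, so O(not disclose_deed).
The contrapositive of premise 7 (O(disarm_system -> disclose_deed)) is O(not disclose_deed -> not disarm_system), and O(not disclose_deed) is already established, so O(not disarm_system).
So O(not disarm_system) holds, i.e. disarm_system is forbidden. None of the other listed options is forbidden under the premises.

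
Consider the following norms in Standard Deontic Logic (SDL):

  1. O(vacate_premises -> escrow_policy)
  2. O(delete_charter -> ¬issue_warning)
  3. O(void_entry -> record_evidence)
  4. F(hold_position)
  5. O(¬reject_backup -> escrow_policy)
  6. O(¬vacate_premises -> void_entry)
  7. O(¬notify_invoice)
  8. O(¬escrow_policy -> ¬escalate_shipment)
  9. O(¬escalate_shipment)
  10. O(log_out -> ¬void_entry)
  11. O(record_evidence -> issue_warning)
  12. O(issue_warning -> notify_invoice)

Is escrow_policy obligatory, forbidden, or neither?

Obligatory

Premise 7 states O(¬notify_invoice) outright.
The contrapositive of premise 12 (O(issue_warning -> notify_invoice)) is O(¬notify_invoice -> ¬issue_warning), and O(¬notify_invoice) is already established, so O(¬issue_warning).
Premise 11 is O(record_evidence -> issue_warning); contrapositively O(¬issue_warning -> ¬record_evidence). Since O(¬issue_warning) holds, K gives O(¬record_evidence).
The contrapositive of premise 3 (O(void_entry -> record_evidence)) is O(¬record_evidence -> ¬void_entry), and O(¬record_evidence) is already established, so O(¬void_entry).
Premise 6 is O(¬vacate_premises -> void_entry); contrapositively O(¬void_entry -> vacate_premises). Since O(¬void_entry) holds, K gives O(vacate_premises).
Applying K to premise 1 (O(vacate_premises -> escrow_policy)) and O(vacate_premises) yields O(escrow_policy).
Premises 2, 4, 5, 8, 9, 10 do not contribute to this derivation.
Hence escrow_policy is obligatory.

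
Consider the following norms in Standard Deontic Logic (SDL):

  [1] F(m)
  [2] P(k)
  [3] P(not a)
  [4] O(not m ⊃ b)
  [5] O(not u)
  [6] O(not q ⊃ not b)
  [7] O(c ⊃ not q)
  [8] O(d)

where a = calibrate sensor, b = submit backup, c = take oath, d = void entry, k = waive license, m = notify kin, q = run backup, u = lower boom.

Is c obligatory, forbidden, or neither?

Forbidden

Premise 1, F(m), is equivalent to O(not m).
With premise 4, O(not m ⊃ b), the K-axiom yields O(b).
Premise 6, O(not q ⊃ not b), contraposes to O(b ⊃ q); with O(b) we get O(q).
The contrapositive of premise 7 (O(c ⊃ not q)) is O(q ⊃ not c), and O(q) is already established, so O(not c).
Premises 2, 3, 5, 8 do not contribute to this derivation.
Thus O(not c), which is F(c): c is forbidden.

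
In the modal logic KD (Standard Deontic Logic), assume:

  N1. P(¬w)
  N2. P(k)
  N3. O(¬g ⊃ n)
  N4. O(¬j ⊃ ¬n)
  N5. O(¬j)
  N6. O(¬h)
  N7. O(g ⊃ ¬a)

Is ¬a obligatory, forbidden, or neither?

Premise 5 states O(¬j) outright.
Premise 4 is O(¬j ⊃ ¬n); since O(¬j), deontic closure gives O(¬n).
The contrapositive of premise 3 (O(¬g ⊃ n)) is O(¬n ⊃ g), and O(¬n) is already established, so O(g).
From O(g) and premise 7, O(g ⊃ ¬a), we obtain O(¬a).
Premises 1, 2, 6 do not contribute to this derivation.
Hence ¬a is obligatory.

Obligatory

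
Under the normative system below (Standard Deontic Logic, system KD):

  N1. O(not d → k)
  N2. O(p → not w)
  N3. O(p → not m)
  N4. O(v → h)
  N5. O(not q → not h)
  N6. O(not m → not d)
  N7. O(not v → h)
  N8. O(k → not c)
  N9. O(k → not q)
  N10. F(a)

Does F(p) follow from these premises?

Yes

Premises 7 and 4 are O(not v → h) and O(v → h); every ideal world satisfies not v or v, so in either case h holds — hence O(h).
Premise 5 is O(not q → not h); contrapositively O(h → q). Since O(h) holds, K gives O(q).
Premise 9 is O(k → not q); contrapositively O(q → not k). Since O(q) holds, K gives O(not k).
The contrapositive of premise 1 (O(not d → k)) is O(not k → d), and O(not k) is already established, so O(d).
Premise 6, O(not m → not d), contraposes to O(d → m); with O(d) we get O(m).
Premise 3, O(p → not m), contraposes to O(m → not p); with O(m) we get O(not p).
Premises 2, 8, 10 do not contribute to this derivation.
So O(not p) holds, i.e. F(p). The claim follows.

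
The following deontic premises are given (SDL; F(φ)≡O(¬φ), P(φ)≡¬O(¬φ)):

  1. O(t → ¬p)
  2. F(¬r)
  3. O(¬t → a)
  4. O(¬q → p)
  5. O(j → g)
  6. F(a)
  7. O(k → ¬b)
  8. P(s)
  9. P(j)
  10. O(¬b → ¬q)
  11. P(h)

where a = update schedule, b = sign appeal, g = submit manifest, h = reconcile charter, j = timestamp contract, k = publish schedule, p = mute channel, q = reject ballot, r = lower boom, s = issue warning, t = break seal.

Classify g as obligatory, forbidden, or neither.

Premise 5 is O(j → g), but O(j) is not derivable from the premises (the permission P(j) asserts only ¬O(¬j), not O(j)), so it does not yield O(g).
No premise or chain of K-axiom applications forces O(g), and none forces O(¬g). So g is neither obligatory nor forbidden under these norms.

Neither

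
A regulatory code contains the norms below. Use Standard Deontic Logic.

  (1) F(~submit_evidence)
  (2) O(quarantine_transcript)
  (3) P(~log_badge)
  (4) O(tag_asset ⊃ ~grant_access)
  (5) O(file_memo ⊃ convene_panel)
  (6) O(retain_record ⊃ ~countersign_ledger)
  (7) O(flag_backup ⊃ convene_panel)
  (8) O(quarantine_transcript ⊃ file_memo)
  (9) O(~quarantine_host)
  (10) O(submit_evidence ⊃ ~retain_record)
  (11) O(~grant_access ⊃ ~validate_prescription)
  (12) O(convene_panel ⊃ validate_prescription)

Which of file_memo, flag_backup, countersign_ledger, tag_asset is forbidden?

Premise 2 states O(quarantine_transcript) outright.
Premise 8 is O(quarantine_transcript ⊃ file_memo); since O(quarantine_transcript), deontic closure gives O(file_memo).
From O(file_memo) and premise 5, O(file_memo ⊃ convene_panel), we obtain O(convene_panel).
From O(convene_panel) and premise 12, O(convene_panel ⊃ validate_prescription), we obtain O(validate_prescription).
The contrapositive of premise 11 (O(~grant_access ⊃ ~validate_prescription)) is O(validate_prescription ⊃ grant_access), and O(validate_prescription) is already established, so O(grant_access).
The contrapositive of premise 4 (O(tag_asset ⊃ ~grant_access)) is O(grant_access ⊃ ~tag_asset), and O(grant_access) is already established, so O(~tag_asset).
So O(~tag_asset) holds, i.e. tag_asset is forbidden. None of the other listed options is forbidden under the premises.

tag_asset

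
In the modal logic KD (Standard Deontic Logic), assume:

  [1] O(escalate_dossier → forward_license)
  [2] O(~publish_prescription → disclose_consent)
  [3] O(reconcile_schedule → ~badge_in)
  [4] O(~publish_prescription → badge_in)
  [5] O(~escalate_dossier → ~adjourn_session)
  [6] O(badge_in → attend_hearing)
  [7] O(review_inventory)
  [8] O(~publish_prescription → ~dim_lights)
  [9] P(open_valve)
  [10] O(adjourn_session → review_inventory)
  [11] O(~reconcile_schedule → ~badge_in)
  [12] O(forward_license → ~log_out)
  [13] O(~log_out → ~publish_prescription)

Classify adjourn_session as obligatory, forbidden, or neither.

Forbidden

Premises 11 and 3 are O(~reconcile_schedule → ~badge_in) and O(reconcile_schedule → ~badge_in); every ideal world satisfies ~reconcile_schedule or reconcile_schedule, so in either case ~badge_in holds — hence O(~badge_in).
Premise 4 is O(~publish_prescription → badge_in); contrapositively O(~badge_in → publish_prescription). Since O(~badge_in) holds, K gives O(publish_prescription).
Premise 13 is O(~log_out → ~publish_prescription); contrapositively O(publish_prescription → log_out). Since O(publish_prescription) holds, K gives O(log_out).
The contrapositive of premise 12 (O(forward_license → ~log_out)) is O(log_out → ~forward_license), and O(log_out) is already established, so O(~forward_license).
Premise 1, O(escalate_dossier → forward_license), contraposes to O(~forward_license → ~escalate_dossier); with O(~forward_license) we get O(~escalate_dossier).
Applying K to premise 5 (O(~escalate_dossier → ~adjourn_session)) and O(~escalate_dossier) yields O(~adjourn_session).
Premises 2, 6, 7, 8, 9, 10 do not contribute to this derivation.
Thus O(~adjourn_session), which is F(adjourn_session): adjourn_session is forbidden.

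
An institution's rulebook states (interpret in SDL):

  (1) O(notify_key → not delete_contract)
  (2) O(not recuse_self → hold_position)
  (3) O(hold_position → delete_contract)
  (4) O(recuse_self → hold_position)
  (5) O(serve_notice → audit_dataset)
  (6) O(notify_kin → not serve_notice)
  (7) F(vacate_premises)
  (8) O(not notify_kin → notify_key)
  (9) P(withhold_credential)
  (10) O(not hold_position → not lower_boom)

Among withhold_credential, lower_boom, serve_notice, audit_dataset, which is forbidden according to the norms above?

serve_notice

Premises 4 and 2 cover both cases: O(recuse_self → hold_position) and O(not recuse_self → hold_position). Since recuse_self ∨ not recuse_self is a tautology, O(hold_position) follows.
Applying K to premise 3 (O(hold_position → delete_contract)) and O(hold_position) yields O(delete_contract).
Premise 1, O(notify_key → not delete_contract), contraposes to O(delete_contract → not notify_key); with O(delete_contract) we get O(not notify_key).
Premise 8, O(not notify_kin → notify_key), contraposes to O(not notify_key → notify_kin); with O(not notify_key) we get O(notify_kin).
From O(notify_kin) and premise 6, O(notify_kin → not serve_notice), we obtain O(not serve_notice).
So O(not serve_notice) holds, i.e. serve_notice is forbidden. None of the other listed options is forbidden under the premises.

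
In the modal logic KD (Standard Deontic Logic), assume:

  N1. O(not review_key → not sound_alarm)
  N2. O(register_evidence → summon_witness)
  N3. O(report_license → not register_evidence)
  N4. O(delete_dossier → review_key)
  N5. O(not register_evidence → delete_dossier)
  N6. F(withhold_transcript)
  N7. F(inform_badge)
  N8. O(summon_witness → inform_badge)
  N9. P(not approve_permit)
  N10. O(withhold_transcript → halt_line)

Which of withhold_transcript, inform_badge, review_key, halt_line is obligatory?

Premise 7, F(inform_badge), is equivalent to O(not inform_badge).
Premise 8 is O(summon_witness → inform_badge); contrapositively O(not inform_badge → not summon_witness). Since O(not inform_badge) holds, K gives O(not summon_witness).
Premise 2, O(register_evidence → summon_witness), contraposes to O(not summon_witness → not register_evidence); with O(not summon_witness) we get O(not register_evidence).
Applying K to premise 5 (O(not register_evidence → delete_dossier)) and O(not register_evidence) yields O(delete_dossier).
Applying K to premise 4 (O(delete_dossier → review_key)) and O(delete_dossier) yields O(review_key).
So O(review_key) holds — review_key is obligatory. None of the other listed options is made obligatory by any chain of premises.

review_key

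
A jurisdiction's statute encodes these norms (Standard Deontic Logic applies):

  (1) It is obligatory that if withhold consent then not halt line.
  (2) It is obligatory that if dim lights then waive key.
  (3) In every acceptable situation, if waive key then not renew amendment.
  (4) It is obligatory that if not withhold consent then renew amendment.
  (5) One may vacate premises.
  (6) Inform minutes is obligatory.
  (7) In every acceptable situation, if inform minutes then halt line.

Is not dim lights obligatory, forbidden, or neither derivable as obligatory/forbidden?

Obligatory

Premise 6 gives O(inform_minutes).
With premise 7, O(inform_minutes → halt_line), the K-axiom yields O(halt_line).
The contrapositive of premise 1 (O(withhold_consent → ¬halt_line)) is O(halt_line → ¬withhold_consent), and O(halt_line) is already established, so O(¬withhold_consent).
Premise 4 is O(¬withhold_consent → renew_amendment); since O(¬withhold_consent), deontic closure gives O(renew_amendment).
Premise 3 is O(waive_key → ¬renew_amendment); contrapositively O(renew_amendment → ¬waive_key). Since O(renew_amendment) holds, K gives O(¬waive_key).
The contrapositive of premise 2 (O(dim_lights → waive_key)) is O(¬waive_key → ¬dim_lights), and O(¬waive_key) is already established, so O(¬dim_lights).
Premise 5 does not contribute to this derivation.
Hence ¬dim_lights is obligatory.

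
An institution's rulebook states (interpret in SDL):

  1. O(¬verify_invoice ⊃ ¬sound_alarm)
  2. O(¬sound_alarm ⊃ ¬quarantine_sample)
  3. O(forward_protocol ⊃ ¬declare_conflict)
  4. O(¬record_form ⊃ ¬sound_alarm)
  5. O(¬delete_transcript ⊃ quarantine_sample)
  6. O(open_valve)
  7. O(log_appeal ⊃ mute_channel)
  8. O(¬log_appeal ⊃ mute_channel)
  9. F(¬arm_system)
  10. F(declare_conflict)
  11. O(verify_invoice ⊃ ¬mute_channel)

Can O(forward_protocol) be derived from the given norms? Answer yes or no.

No

Premise 3 is O(forward_protocol ⊃ ¬declare_conflict); even if O(¬declare_conflict) held, inferring O(forward_protocol) would be affirming the consequent — invalid.
No other premise forces O(forward_protocol). An ideal world satisfying every premise can still have forward_protocol false, so O(forward_protocol) is not derivable.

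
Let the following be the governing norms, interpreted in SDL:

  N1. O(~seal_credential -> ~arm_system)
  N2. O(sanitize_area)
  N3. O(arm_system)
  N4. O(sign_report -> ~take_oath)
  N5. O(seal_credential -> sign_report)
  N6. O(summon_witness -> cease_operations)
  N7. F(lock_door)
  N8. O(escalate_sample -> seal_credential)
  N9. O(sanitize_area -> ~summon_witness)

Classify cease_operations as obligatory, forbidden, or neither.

Premise 6 is O(summon_witness -> cease_operations), but O(summon_witness) is not derivable from the premises, so it does not yield O(cease_operations).
No premise or chain of K-axiom applications forces O(cease_operations), and none forces O(~cease_operations). So cease_operations is neither obligatory nor forbidden under these norms.

Neither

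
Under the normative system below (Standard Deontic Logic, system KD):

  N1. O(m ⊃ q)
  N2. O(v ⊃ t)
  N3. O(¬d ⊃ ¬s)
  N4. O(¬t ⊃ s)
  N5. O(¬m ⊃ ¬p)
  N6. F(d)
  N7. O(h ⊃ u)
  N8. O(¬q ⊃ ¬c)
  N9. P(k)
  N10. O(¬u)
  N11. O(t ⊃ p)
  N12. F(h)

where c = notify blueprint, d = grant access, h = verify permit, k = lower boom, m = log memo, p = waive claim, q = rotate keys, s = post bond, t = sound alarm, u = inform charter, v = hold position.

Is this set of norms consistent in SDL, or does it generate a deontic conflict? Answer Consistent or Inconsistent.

Premise 7 is O(h ⊃ u), but O(h) is not derivable from the premises, so it does not yield O(u).
So O(u) is not derivable, and the apparent clash with O(¬u) does not arise.
A world satisfying every obligation exists (e.g. c=false, d=false, h=false, k=false, m=true, p=true, q=true, s=false, t=true, u=false, v=false); no atom is both obligatory and forbidden, so the set is consistent.

Consistent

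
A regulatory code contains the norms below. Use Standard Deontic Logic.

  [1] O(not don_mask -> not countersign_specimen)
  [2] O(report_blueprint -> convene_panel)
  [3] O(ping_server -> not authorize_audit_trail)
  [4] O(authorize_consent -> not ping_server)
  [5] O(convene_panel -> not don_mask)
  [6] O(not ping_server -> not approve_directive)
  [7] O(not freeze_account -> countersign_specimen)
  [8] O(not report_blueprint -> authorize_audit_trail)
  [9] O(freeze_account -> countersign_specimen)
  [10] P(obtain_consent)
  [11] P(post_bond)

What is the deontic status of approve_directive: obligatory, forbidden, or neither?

Premises 7 and 9 cover both cases: O(not freeze_account -> countersign_specimen) and O(freeze_account -> countersign_specimen). Since not freeze_account ∨ freeze_account is a tautology, O(countersign_specimen) follows.
The contrapositive of premise 1 (O(not don_mask -> not countersign_specimen)) is O(countersign_specimen -> don_mask), and O(countersign_specimen) is already established, so O(don_mask).
Premise 5, O(convene_panel -> not don_mask), contraposes to O(don_mask -> not convene_panel); with O(don_mask) we get O(not convene_panel).
Premise 2, O(report_blueprint -> convene_panel), contraposes to O(not convene_panel -> not report_blueprint); with O(not convene_panel) we get O(not report_blueprint).
From O(not report_blueprint) and premise 8, O(not report_blueprint -> authorize_audit_trail), we obtain O(authorize_audit_trail).
The contrapositive of premise 3 (O(ping_server -> not authorize_audit_trail)) is O(authorize_audit_trail -> not ping_server), and O(authorize_audit_trail) is already established, so O(not ping_server).
Premise 6 is O(not ping_server -> not approve_directive); since O(not ping_server), deontic closure gives O(not approve_directive).
Premises 4, 10, 11 do not contribute to this derivation.
Thus O(not approve_directive), which is F(approve_directive): approve_directive is forbidden.

Forbidden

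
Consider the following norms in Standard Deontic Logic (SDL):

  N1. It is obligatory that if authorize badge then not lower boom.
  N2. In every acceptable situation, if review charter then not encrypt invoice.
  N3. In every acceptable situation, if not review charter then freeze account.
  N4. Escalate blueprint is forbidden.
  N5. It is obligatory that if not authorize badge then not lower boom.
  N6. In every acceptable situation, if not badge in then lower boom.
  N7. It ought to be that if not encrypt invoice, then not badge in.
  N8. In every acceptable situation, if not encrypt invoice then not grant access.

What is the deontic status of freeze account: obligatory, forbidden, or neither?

Obligatory

Premises 1 and 5 cover both cases: O(authorize_badge → ¬lower_boom) and O(¬authorize_badge → ¬lower_boom). Since authorize_badge ∨ ¬authorize_badge is a tautology, O(¬lower_boom) follows.
Premise 6, O(¬badge_in → lower_boom), contraposes to O(¬lower_boom → badge_in); with O(¬lower_boom) we get O(badge_in).
Premise 7, O(¬encrypt_invoice → ¬badge_in), contraposes to O(badge_in → encrypt_invoice); with O(badge_in) we get O(encrypt_invoice).
Premise 2 is O(review_charter → ¬encrypt_invoice); contrapositively O(encrypt_invoice → ¬review_charter). Since O(encrypt_invoice) holds, K gives O(¬review_charter).
With premise 3, O(¬review_charter → freeze_account), the K-axiom yields O(freeze_account).
Premises 4, 8 do not contribute to this derivation.
Hence freeze_account is obligatory.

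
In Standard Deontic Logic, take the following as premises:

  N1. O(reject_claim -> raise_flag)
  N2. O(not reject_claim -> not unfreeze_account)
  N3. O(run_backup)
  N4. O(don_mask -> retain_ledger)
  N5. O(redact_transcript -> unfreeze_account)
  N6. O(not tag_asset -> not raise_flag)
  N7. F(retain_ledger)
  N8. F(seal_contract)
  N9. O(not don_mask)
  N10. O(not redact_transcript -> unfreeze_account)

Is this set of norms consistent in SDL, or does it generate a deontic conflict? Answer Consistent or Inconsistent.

Consistent

Premise 4 is O(don_mask -> retain_ledger), but O(don_mask) is not derivable from the premises, so it does not yield O(retain_ledger).
So O(retain_ledger) is not derivable, and the apparent clash with O(not retain_ledger) does not arise.
A world satisfying every obligation exists (e.g. don_mask=false, raise_flag=true, redact_transcript=false, reject_claim=true, retain_ledger=false, run_backup=true, seal_contract=false, tag_asset=true, unfreeze_account=true); no atom is both obligatory and forbidden, so the set is consistent.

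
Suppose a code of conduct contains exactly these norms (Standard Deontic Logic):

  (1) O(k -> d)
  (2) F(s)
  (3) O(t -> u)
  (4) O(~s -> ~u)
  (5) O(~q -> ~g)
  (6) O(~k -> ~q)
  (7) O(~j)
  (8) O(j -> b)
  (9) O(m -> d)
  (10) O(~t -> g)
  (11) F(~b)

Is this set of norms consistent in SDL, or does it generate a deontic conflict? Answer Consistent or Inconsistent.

Premise 8 is O(j -> b); even if O(b) held, inferring O(j) would be affirming the consequent — invalid.
So O(j) is not derivable, and the apparent clash with O(~j) does not arise.
A world satisfying every obligation exists (e.g. b=true, d=true, g=true, j=false, k=true, m=false, q=true, s=false, t=false, u=false); no atom is both obligatory and forbidden, so the set is consistent.

Consistent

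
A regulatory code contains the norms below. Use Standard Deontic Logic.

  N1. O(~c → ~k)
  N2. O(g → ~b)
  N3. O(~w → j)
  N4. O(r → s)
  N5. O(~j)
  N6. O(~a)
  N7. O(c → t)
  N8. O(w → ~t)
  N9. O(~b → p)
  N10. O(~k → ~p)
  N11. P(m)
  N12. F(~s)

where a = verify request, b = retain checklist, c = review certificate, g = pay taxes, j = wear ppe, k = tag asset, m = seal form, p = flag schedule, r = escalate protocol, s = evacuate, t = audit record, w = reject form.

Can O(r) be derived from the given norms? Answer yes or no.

Premise 4 is O(r → s); even if O(s) held, inferring O(r) would be affirming the consequent — invalid.
No other premise forces O(r). An ideal world satisfying every premise can still have r false, so O(r) is not derivable.

No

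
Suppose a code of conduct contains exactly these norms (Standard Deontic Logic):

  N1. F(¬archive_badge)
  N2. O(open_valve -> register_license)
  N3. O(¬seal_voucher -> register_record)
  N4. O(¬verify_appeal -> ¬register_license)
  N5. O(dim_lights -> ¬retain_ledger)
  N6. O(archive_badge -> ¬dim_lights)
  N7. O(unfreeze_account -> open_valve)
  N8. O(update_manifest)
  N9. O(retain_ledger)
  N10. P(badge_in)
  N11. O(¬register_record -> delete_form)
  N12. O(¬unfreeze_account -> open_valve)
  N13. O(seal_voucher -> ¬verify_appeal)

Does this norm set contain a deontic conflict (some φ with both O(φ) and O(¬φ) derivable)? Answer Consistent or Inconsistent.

Premise 5 is O(dim_lights -> ¬retain_ledger), but O(dim_lights) is not derivable from the premises, so it does not yield O(¬retain_ledger).
So O(¬retain_ledger) is not derivable, and the apparent clash with O(retain_ledger) does not arise.
A world satisfying every obligation exists (e.g. archive_badge=true, badge_in=false, delete_form=false, dim_lights=false, open_valve=true, register_license=true, register_record=true, retain_ledger=true, seal_voucher=false, unfreeze_account=false, update_manifest=true, verify_appeal=true); no atom is both obligatory and forbidden, so the set is consistent.

Consistent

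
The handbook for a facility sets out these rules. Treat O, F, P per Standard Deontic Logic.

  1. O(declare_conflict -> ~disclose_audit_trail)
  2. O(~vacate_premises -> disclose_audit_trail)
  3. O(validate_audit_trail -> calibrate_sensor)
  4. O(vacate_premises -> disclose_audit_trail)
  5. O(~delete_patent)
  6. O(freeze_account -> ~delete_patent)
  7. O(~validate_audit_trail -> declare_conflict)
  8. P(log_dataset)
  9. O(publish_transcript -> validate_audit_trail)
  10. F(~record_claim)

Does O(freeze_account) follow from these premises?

No

Premise 6 is O(freeze_account -> ~delete_patent); even if O(~delete_patent) held, inferring O(freeze_account) would be affirming the consequent — invalid.
No other premise forces O(freeze_account). An ideal world satisfying every premise can still have freeze_account false, so O(freeze_account) is not derivable.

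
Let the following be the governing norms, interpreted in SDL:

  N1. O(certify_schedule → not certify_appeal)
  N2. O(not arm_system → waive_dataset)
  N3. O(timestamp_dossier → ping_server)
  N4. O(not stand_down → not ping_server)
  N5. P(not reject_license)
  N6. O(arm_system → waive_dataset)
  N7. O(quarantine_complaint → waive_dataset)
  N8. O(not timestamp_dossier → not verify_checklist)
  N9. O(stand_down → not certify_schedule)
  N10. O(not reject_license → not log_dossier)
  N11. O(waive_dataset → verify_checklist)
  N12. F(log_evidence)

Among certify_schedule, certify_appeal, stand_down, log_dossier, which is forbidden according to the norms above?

certify_schedule

By case analysis on not arm_system: premise 2 gives O(not arm_system → waive_dataset) and premise 6 gives O(arm_system → waive_dataset), so O(waive_dataset) either way.
With premise 11, O(waive_dataset → verify_checklist), the K-axiom yields O(verify_checklist).
Premise 8 is O(not timestamp_dossier → not verify_checklist); contrapositively O(verify_checklist → timestamp_dossier). Since O(verify_checklist) holds, K gives O(timestamp_dossier).
Applying K to premise 3 (O(timestamp_dossier → ping_server)) and O(timestamp_dossier) yields O(ping_server).
The contrapositive of premise 4 (O(not stand_down → not ping_server)) is O(ping_server → stand_down), and O(ping_server) is already established, so O(stand_down).
Premise 9 is O(stand_down → not certify_schedule); since O(stand_down), deontic closure gives O(not certify_schedule).
So O(not certify_schedule) holds, i.e. certify_schedule is forbidden. None of the other listed options is forbidden under the premises.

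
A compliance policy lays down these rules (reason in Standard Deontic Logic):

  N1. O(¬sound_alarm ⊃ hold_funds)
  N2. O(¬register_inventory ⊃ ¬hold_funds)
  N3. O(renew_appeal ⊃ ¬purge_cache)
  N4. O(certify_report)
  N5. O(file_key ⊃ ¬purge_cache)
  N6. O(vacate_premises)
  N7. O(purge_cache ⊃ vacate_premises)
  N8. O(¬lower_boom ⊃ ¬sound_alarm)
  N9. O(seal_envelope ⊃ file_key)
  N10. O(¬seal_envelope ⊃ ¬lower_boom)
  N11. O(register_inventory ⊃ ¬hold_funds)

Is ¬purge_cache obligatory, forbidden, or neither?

Obligatory

Premises 2 and 11 cover both cases: O(¬register_inventory ⊃ ¬hold_funds) and O(register_inventory ⊃ ¬hold_funds). Since ¬register_inventory ∨ register_inventory is a tautology, O(¬hold_funds) follows.
The contrapositive of premise 1 (O(¬sound_alarm ⊃ hold_funds)) is O(¬hold_funds ⊃ sound_alarm), and O(¬hold_funds) is already established, so O(sound_alarm).
Premise 8, O(¬lower_boom ⊃ ¬sound_alarm), contraposes to O(sound_alarm ⊃ lower_boom); with O(sound_alarm) we get O(lower_boom).
Premise 10, O(¬seal_envelope ⊃ ¬lower_boom), contraposes to O(lower_boom ⊃ seal_envelope); with O(lower_boom) we get O(seal_envelope).
Applying K to premise 9 (O(seal_envelope ⊃ file_key)) and O(seal_envelope) yields O(file_key).
Premise 5 is O(file_key ⊃ ¬purge_cache); since O(file_key), deontic closure gives O(¬purge_cache).
Premises 3, 4, 6, 7 do not contribute to this derivation.
Hence ¬purge_cache is obligatory.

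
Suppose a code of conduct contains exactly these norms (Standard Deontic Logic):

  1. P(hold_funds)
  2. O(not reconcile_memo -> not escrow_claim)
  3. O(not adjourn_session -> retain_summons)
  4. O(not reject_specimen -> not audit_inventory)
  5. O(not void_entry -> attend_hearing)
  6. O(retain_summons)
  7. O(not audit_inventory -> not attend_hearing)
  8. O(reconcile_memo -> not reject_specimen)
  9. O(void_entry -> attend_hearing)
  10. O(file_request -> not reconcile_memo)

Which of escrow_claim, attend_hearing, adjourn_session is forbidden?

escrow_claim

Premises 9 and 5 are O(void_entry -> attend_hearing) and O(not void_entry -> attend_hearing); every ideal world satisfies void_entry or not void_entry, so in either case attend_hearing holds — hence O(attend_hearing).
Premise 7, O(not audit_inventory -> not attend_hearing), contraposes to O(attend_hearing -> audit_inventory); with O(attend_hearing) we get O(audit_inventory).
Premise 4, O(not reject_specimen -> not audit_inventory), contraposes to O(audit_inventory -> reject_specimen); with O(audit_inventory) we get O(reject_specimen).
The contrapositive of premise 8 (O(reconcile_memo -> not reject_specimen)) is O(reject_specimen -> not reconcile_memo), and O(reject_specimen) is already established, so O(not reconcile_memo).
Premise 2 is O(not reconcile_memo -> not escrow_claim); since O(not reconcile_memo), deontic closure gives O(not escrow_claim).
So O(not escrow_claim) holds, i.e. escrow_claim is forbidden. None of the other listed options is forbidden under the premises.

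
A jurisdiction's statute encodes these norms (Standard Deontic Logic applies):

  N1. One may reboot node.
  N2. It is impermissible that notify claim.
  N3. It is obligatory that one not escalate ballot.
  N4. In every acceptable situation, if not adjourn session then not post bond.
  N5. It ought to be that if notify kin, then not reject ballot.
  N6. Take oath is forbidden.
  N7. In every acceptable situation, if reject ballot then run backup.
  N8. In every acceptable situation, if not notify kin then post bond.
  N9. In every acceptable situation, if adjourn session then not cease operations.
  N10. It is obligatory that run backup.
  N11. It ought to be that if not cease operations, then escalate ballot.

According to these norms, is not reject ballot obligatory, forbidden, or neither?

Obligatory

From premise 3 we have O(¬escalate_ballot).
Premise 11 is O(¬cease_operations → escalate_ballot); contrapositively O(¬escalate_ballot → cease_operations). Since O(¬escalate_ballot) holds, K gives O(cease_operations).
Premise 9, O(adjourn_session → ¬cease_operations), contraposes to O(cease_operations → ¬adjourn_session); with O(cease_operations) we get O(¬adjourn_session).
From O(¬adjourn_session) and premise 4, O(¬adjourn_session → ¬post_bond), we obtain O(¬post_bond).
Premise 8 is O(¬notify_kin → post_bond); contrapositively O(¬post_bond → notify_kin). Since O(¬post_bond) holds, K gives O(notify_kin).
Premise 5 is O(notify_kin → ¬reject_ballot); since O(notify_kin), deontic closure gives O(¬reject_ballot).
Premises 1, 2, 6, 7, 10 do not contribute to this derivation.
Hence ¬reject_ballot is obligatory.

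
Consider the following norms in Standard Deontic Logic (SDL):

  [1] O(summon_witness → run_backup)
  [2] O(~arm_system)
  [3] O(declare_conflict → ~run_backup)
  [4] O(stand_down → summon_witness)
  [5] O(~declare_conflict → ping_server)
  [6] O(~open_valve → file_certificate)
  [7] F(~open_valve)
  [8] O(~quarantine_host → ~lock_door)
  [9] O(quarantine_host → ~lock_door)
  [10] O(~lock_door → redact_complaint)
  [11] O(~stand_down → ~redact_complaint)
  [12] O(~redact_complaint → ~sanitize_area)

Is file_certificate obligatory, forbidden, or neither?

Neither

Premise 6 is O(~open_valve → file_certificate), but O(~open_valve) is not derivable from the premises, so it does not yield O(file_certificate).
No premise or chain of K-axiom applications forces O(file_certificate), and none forces O(~file_certificate). So file_certificate is neither obligatory nor forbidden under these norms.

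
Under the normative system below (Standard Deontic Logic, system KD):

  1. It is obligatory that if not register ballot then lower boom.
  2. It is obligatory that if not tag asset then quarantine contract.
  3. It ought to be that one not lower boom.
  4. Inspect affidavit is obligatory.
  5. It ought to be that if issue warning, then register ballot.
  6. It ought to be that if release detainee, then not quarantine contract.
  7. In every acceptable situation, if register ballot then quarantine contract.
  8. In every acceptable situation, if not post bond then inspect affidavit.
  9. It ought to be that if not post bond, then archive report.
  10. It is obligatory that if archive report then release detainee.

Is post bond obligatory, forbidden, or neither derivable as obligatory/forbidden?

Obligatory

From premise 3 we have O(¬lower_boom).
The contrapositive of premise 1 (O(¬register_ballot → lower_boom)) is O(¬lower_boom → register_ballot), and O(¬lower_boom) is already established, so O(register_ballot).
Premise 7 is O(register_ballot → quarantine_contract); since O(register_ballot), deontic closure gives O(quarantine_contract).
Premise 6 is O(release_detainee → ¬quarantine_contract); contrapositively O(quarantine_contract → ¬release_detainee). Since O(quarantine_contract) holds, K gives O(¬release_detainee).
Premise 10 is O(archive_report → release_detainee); contrapositively O(¬release_detainee → ¬archive_report). Since O(¬release_detainee) holds, K gives O(¬archive_report).
Premise 9 is O(¬post_bond → archive_report); contrapositively O(¬archive_report → post_bond). Since O(¬archive_report) holds, K gives O(post_bond).
Premises 2, 4, 5, 8 do not contribute to this derivation.
Hence post_bond is obligatory.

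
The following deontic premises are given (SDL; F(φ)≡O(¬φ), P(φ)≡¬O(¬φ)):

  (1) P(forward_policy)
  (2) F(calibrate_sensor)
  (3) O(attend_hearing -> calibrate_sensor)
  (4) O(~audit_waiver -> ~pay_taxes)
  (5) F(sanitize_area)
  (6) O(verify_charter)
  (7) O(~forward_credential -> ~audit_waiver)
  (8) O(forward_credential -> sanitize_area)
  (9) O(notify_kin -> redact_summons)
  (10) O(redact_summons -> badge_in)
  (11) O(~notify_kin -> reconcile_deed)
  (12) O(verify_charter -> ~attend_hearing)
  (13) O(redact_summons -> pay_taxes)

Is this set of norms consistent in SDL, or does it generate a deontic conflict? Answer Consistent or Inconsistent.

Premise 3 is O(attend_hearing -> calibrate_sensor), but O(attend_hearing) is not derivable from the premises, so it does not yield O(calibrate_sensor).
So O(calibrate_sensor) is not derivable, and the apparent clash with O(~calibrate_sensor) does not arise.
A world satisfying every obligation exists (e.g. attend_hearing=false, audit_waiver=false, badge_in=false, calibrate_sensor=false, forward_credential=false, forward_policy=false, notify_kin=false, pay_taxes=false, reconcile_deed=true, redact_summons=false, sanitize_area=false, verify_charter=true); no atom is both obligatory and forbidden, so the set is consistent.

Consistent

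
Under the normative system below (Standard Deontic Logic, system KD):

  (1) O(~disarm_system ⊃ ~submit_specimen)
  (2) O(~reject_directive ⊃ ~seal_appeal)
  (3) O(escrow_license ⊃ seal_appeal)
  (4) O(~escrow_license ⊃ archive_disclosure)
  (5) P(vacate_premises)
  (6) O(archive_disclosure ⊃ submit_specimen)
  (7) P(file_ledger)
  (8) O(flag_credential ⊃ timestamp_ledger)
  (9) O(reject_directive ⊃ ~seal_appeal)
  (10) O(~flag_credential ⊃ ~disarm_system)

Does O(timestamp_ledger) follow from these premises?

Premises 2 and 9 are O(~reject_directive ⊃ ~seal_appeal) and O(reject_directive ⊃ ~seal_appeal); every ideal world satisfies ~reject_directive or reject_directive, so in either case ~seal_appeal holds — hence O(~seal_appeal).
The contrapositive of premise 3 (O(escrow_license ⊃ seal_appeal)) is O(~seal_appeal ⊃ ~escrow_license), and O(~seal_appeal) is already established, so O(~escrow_license).
Applying K to premise 4 (O(~escrow_license ⊃ archive_disclosure)) and O(~escrow_license) yields O(archive_disclosure).
From O(archive_disclosure) and premise 6, O(archive_disclosure ⊃ submit_specimen), we obtain O(submit_specimen).
Premise 1 is O(~disarm_system ⊃ ~submit_specimen); contrapositively O(submit_specimen ⊃ disarm_system). Since O(submit_specimen) holds, K gives O(disarm_system).
The contrapositive of premise 10 (O(~flag_credential ⊃ ~disarm_system)) is O(disarm_system ⊃ flag_credential), and O(disarm_system) is already established, so O(flag_credential).
From O(flag_credential) and premise 8, O(flag_credential ⊃ timestamp_ledger), we obtain O(timestamp_ledger).
Premises 5, 7 do not contribute to this derivation.
So O(timestamp_ledger) follows.

Yes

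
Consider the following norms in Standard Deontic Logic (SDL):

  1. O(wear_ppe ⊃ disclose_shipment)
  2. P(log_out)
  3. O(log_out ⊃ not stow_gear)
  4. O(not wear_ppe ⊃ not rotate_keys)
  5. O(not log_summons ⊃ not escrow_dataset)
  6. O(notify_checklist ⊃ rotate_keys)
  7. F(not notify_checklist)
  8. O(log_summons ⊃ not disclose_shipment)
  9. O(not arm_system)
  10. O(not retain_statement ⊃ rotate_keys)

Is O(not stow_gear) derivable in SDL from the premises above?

No

Premise 3 is O(log_out ⊃ not stow_gear), but O(log_out) is not derivable from the premises (the permission P(log_out) asserts only not O(not log_out), not O(log_out)), so it does not yield O(not stow_gear).
No other premise forces O(not stow_gear). An ideal world satisfying every premise can still have not stow_gear false, so O(not stow_gear) is not derivable.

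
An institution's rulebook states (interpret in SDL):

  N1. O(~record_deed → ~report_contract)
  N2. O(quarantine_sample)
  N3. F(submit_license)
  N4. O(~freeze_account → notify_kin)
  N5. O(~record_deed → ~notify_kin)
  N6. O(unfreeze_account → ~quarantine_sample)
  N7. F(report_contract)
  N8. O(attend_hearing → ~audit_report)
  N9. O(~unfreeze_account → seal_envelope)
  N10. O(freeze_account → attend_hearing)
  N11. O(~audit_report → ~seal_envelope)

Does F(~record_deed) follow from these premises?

Premise 2 gives O(quarantine_sample).
Premise 6 is O(unfreeze_account → ~quarantine_sample); contrapositively O(quarantine_sample → ~unfreeze_account). Since O(quarantine_sample) holds, K gives O(~unfreeze_account).
From O(~unfreeze_account) and premise 9, O(~unfreeze_account → seal_envelope), we obtain O(seal_envelope).
The contrapositive of premise 11 (O(~audit_report → ~seal_envelope)) is O(seal_envelope → audit_report), and O(seal_envelope) is already established, so O(audit_report).
Premise 8, O(attend_hearing → ~audit_report), contraposes to O(audit_report → ~attend_hearing); with O(audit_report) we get O(~attend_hearing).
Premise 10 is O(freeze_account → attend_hearing); contrapositively O(~attend_hearing → ~freeze_account). Since O(~attend_hearing) holds, K gives O(~freeze_account).
Applying K to premise 4 (O(~freeze_account → notify_kin)) and O(~freeze_account) yields O(notify_kin).
The contrapositive of premise 5 (O(~record_deed → ~notify_kin)) is O(notify_kin → record_deed), and O(notify_kin) is already established, so O(record_deed).
Premises 1, 3, 7 do not contribute to this derivation.
So O(record_deed) holds, i.e. F(~record_deed). The claim follows.

Yes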